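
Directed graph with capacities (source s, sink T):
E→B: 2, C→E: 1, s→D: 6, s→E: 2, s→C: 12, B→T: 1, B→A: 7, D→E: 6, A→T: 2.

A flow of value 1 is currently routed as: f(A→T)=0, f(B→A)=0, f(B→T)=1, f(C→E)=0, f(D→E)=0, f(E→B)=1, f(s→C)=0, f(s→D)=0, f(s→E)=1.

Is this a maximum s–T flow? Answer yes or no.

No

Residual path s→E→B→A→T has bottleneck 1 > 0.
Pushing 1 along it raises the flow to 2, so the given flow is not maximum.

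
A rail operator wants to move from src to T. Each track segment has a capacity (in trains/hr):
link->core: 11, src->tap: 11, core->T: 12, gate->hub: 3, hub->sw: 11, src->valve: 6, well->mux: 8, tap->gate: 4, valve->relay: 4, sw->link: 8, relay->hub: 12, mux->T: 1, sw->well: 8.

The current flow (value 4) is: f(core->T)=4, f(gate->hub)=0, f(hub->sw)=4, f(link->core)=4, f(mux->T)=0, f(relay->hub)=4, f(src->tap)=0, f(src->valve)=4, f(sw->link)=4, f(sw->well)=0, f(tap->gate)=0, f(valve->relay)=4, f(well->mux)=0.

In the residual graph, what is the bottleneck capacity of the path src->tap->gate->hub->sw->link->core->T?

3

Residual capacities along the path: src->tap: 11, tap->gate: 4, gate->hub: 3, hub->sw: 7, sw->link: 4, link->core: 7, core->T: 8.
Minimum is 3.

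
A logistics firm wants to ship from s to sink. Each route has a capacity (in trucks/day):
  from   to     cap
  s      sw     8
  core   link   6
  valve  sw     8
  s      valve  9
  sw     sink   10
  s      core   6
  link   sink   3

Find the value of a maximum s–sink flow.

Augment s→sw→sink: bottleneck 8. Total 8.
Augment s→core→link→sink: bottleneck 3. Total 11.
Augment s→valve→sw→sink: bottleneck 2. Total 13.
No augmenting path remains in the residual graph.

13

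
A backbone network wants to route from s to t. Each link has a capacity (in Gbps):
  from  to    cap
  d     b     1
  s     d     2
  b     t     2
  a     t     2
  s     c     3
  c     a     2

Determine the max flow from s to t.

3

Augment s→c→a→t: bottleneck 2. Total 2.
Augment s→d→b→t: bottleneck 1. Total 3.
No augmenting path remains in the residual graph.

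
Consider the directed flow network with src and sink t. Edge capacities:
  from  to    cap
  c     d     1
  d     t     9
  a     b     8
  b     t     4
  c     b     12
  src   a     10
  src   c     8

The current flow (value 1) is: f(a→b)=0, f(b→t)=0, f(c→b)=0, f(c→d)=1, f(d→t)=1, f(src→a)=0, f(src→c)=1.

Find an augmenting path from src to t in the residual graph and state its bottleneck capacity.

Residual along src→c→b→t: src→c: 7, c→b: 12, b→t: 4.
Bottleneck = min = 4.

src→c→b→t, bottleneck 4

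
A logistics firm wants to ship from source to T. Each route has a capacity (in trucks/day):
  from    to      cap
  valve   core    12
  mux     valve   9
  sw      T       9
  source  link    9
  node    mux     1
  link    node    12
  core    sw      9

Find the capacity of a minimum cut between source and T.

Max flow = 1 (via 1 augmenting path).
In the residual at optimum, the set reachable from source is {link, node, source}.
Cut edges: node->mux (cap 1). Sum = 1.

1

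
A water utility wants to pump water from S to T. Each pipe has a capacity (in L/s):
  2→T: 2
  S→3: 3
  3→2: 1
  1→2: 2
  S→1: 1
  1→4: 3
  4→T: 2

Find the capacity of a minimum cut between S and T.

2

Max flow = 2 (via 2 augmenting paths).
In the residual at optimum, the set reachable from S is {3, S}.
Cut edges: S→1 (cap 1), 3→2 (cap 1). Sum = 2.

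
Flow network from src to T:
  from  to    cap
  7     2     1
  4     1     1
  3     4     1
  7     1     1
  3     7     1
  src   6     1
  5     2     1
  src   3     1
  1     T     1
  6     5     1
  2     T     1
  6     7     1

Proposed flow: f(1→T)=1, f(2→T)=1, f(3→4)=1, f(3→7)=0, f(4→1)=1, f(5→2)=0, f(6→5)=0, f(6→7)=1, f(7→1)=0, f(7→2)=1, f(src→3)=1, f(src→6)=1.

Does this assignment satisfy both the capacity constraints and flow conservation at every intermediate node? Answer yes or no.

Every edge has 0 ≤ f(e) ≤ cap(e).
At each intermediate node, inflow equals outflow.

Yes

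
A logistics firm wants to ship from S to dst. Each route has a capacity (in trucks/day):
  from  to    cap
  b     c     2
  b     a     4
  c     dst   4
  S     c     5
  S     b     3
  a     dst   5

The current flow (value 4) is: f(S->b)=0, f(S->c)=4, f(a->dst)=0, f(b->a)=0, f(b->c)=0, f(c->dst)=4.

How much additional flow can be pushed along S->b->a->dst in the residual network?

Residual capacities along the path: S->b: 3, b->a: 4, a->dst: 5.
Minimum is 3.

3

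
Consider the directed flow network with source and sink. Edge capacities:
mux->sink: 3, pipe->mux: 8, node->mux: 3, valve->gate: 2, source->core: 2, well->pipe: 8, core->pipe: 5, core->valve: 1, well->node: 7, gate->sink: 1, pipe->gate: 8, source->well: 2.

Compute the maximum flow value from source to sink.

Augment source->well->node->mux->sink: bottleneck 2. Total 2.
Augment source->core->pipe->mux->sink: bottleneck 1. Total 3.
Augment source->core->pipe->gate->sink: bottleneck 1. Total 4.
No augmenting path remains in the residual graph.

4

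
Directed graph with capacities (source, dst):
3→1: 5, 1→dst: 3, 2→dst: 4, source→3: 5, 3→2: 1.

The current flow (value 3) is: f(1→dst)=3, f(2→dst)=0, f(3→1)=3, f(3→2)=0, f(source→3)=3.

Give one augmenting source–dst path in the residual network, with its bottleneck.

Residual along source→3→2→dst: source→3: 2, 3→2: 1, 2→dst: 4.
Bottleneck = min = 1.

source→3→2→dst, bottleneck 1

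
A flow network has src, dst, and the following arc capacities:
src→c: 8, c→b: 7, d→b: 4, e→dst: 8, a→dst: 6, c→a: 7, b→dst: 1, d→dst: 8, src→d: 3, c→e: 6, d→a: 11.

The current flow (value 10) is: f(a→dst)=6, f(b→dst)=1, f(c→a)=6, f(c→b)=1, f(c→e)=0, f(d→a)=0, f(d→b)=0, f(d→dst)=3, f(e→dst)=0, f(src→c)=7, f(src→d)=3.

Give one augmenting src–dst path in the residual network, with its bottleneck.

Residual along src→c→e→dst: src→c: 1, c→e: 6, e→dst: 8.
Bottleneck = min = 1.

src→c→e→dst, bottleneck 1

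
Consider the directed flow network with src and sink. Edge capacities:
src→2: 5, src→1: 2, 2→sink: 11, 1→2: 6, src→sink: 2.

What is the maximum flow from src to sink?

Augment src→sink: bottleneck 2. Total 2.
Augment src→2→sink: bottleneck 5. Total 7.
Augment src→1→2→sink: bottleneck 2. Total 9.
No augmenting path remains in the residual graph.

9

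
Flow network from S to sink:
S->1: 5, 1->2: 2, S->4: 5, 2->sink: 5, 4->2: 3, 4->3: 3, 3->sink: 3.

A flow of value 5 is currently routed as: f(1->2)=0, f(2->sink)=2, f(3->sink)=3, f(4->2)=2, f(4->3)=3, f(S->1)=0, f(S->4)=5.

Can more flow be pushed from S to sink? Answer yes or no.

Yes

Residual path S->1->2->sink has bottleneck 2 > 0.
Pushing 2 along it raises the flow to 7, so the given flow is not maximum.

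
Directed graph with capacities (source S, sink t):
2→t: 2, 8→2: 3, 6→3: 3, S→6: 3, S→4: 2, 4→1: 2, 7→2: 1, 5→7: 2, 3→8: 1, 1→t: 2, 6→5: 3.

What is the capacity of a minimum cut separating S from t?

Max flow = 4 (via 3 augmenting paths).
In the residual at optimum, the set reachable from S is {3, 5, 6, 7, S}.
Cut edges: 3→8 (cap 1), 7→2 (cap 1), S→4 (cap 2). Sum = 4.

4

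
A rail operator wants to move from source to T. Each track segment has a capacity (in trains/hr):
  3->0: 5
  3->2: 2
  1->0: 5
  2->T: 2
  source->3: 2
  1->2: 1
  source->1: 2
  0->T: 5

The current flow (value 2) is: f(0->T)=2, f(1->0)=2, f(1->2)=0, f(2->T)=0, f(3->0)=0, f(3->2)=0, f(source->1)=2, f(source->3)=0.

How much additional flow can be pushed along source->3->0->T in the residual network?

Residual capacities along the path: source->3: 2, 3->0: 5, 0->T: 3.
Minimum is 2.

2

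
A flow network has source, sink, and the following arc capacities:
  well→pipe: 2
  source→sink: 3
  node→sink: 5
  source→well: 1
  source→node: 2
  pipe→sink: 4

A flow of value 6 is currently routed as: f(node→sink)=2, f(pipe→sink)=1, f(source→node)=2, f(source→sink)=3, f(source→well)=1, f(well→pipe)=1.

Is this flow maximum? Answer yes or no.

Residual reachable from source: {source}; sink is not reachable.
Saturated cut: source→well, source→node, source→sink with total capacity 6 = current flow value. Flow is maximum.

Yes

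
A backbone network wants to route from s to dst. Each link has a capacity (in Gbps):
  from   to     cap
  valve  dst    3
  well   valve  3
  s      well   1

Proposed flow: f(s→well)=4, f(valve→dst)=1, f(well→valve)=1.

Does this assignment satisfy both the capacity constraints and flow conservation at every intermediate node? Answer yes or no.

Capacity violated on s→well: flow 4 > capacity 1.

No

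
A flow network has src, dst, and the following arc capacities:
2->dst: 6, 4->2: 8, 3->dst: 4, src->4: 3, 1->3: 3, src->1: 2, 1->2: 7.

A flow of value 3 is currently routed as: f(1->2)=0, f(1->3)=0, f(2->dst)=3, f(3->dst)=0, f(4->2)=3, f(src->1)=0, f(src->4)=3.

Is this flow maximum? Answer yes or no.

Residual path src->1->2->dst has bottleneck 2 > 0.
Pushing 2 along it raises the flow to 5, so the given flow is not maximum.

No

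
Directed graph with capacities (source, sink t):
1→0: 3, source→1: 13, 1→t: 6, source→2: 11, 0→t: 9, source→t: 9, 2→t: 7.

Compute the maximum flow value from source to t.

Augment source→t: bottleneck 9. Total 9.
Augment source→1→t: bottleneck 6. Total 15.
Augment source→2→t: bottleneck 7. Total 22.
Augment source→1→0→t: bottleneck 3. Total 25.
No augmenting path remains in the residual graph.

25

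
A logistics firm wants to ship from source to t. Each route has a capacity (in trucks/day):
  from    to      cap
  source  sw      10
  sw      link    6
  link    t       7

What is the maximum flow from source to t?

Augment source→sw→link→t: bottleneck 6. Total 6.
No augmenting path remains in the residual graph.

6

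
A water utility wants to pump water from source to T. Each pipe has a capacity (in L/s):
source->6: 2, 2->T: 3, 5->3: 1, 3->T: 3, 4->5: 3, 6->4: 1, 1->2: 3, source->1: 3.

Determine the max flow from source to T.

Augment source->1->2->T: bottleneck 3. Total 3.
Augment source->6->4->5->3->T: bottleneck 1. Total 4.
No augmenting path remains in the residual graph.

4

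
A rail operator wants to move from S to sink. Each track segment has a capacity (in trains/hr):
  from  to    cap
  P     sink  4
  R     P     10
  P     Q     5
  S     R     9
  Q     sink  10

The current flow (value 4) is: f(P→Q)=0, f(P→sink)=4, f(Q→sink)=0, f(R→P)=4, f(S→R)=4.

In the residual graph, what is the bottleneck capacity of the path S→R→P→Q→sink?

5

Residual capacities along the path: S→R: 5, R→P: 6, P→Q: 5, Q→sink: 10.
Minimum is 5.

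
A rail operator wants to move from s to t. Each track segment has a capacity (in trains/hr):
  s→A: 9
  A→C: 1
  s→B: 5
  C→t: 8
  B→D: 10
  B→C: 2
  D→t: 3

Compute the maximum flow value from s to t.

6

Augment s→A→C→t: bottleneck 1. Total 1.
Augment s→B→C→t: bottleneck 2. Total 3.
Augment s→B→D→t: bottleneck 3. Total 6.
No augmenting path remains in the residual graph.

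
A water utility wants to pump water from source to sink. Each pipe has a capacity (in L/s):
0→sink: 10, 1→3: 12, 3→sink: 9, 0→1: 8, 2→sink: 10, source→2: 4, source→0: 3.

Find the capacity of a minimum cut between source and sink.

Max flow = 7 (via 2 augmenting paths).
In the residual at optimum, the set reachable from source is {source}.
Cut edges: source→0 (cap 3), source→2 (cap 4). Sum = 7.

7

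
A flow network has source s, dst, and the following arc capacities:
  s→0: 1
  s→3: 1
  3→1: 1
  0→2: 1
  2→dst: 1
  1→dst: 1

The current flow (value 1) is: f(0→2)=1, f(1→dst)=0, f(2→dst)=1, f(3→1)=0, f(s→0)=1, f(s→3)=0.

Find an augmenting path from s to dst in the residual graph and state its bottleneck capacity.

Residual along s→3→1→dst: s→3: 1, 3→1: 1, 1→dst: 1.
Bottleneck = min = 1.

s→3→1→dst, bottleneck 1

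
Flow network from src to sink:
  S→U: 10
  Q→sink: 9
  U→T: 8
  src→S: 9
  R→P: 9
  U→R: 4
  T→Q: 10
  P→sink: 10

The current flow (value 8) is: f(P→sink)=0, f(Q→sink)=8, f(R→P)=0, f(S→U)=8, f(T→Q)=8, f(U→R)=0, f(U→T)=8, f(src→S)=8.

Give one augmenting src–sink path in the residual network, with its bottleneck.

src→S→U→R→P→sink, bottleneck 1

Residual along src→S→U→R→P→sink: src→S: 1, S→U: 2, U→R: 4, R→P: 9, P→sink: 10.
Bottleneck = min = 1.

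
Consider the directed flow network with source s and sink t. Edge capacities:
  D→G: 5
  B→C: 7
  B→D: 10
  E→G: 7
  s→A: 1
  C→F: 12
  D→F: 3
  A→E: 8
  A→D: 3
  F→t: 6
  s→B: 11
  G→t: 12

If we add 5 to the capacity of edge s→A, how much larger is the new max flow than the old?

Original max flow = 12.
After raising cap(s→A), augmenting paths through that edge carry 5 more units.
New max flow = 17. Increase = 5.

5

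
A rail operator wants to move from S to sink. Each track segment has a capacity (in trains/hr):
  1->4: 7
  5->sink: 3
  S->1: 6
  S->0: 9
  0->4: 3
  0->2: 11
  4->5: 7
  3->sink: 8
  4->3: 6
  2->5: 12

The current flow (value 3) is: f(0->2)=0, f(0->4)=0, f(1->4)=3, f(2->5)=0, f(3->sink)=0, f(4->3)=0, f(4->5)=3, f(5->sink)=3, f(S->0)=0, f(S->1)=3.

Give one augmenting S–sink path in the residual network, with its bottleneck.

S->1->4->3->sink, bottleneck 3

Residual along S->1->4->3->sink: S->1: 3, 1->4: 4, 4->3: 6, 3->sink: 8.
Bottleneck = min = 3.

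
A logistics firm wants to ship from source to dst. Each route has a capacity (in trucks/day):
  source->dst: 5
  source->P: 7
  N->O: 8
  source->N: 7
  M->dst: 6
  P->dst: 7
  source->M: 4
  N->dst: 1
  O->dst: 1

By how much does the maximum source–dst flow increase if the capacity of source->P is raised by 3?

Original max flow = 18.
Even with extra capacity on source->P, another cut of capacity 18 remains binding.
New max flow = 18. Increase = 0.

0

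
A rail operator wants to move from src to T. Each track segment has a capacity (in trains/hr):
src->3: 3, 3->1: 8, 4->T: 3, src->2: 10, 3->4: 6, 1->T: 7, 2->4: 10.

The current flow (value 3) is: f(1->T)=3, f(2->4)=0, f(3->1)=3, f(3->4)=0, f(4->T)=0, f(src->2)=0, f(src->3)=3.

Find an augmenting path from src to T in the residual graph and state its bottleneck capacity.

src->2->4->T, bottleneck 3

Residual along src->2->4->T: src->2: 10, 2->4: 10, 4->T: 3.
Bottleneck = min = 3.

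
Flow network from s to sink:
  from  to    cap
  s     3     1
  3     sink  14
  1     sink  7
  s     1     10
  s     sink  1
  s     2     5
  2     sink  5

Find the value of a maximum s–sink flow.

14

Augment s->sink: bottleneck 1. Total 1.
Augment s->1->sink: bottleneck 7. Total 8.
Augment s->2->sink: bottleneck 5. Total 13.
Augment s->3->sink: bottleneck 1. Total 14.
No augmenting path remains in the residual graph.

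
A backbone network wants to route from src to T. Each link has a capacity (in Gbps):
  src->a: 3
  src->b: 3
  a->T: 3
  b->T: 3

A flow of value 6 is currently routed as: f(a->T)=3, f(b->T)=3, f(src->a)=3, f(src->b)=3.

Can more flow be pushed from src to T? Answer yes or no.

Residual reachable from src: {src}; T is not reachable.
Saturated cut: src->b, src->a with total capacity 6 = current flow value. Flow is maximum.

No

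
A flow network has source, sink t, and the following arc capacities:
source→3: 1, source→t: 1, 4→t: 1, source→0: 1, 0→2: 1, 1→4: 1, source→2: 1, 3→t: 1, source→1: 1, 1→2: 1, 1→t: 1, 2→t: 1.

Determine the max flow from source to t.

Augment source→t: bottleneck 1. Total 1.
Augment source→1→t: bottleneck 1. Total 2.
Augment source→2→t: bottleneck 1. Total 3.
Augment source→3→t: bottleneck 1. Total 4.
No augmenting path remains in the residual graph.

4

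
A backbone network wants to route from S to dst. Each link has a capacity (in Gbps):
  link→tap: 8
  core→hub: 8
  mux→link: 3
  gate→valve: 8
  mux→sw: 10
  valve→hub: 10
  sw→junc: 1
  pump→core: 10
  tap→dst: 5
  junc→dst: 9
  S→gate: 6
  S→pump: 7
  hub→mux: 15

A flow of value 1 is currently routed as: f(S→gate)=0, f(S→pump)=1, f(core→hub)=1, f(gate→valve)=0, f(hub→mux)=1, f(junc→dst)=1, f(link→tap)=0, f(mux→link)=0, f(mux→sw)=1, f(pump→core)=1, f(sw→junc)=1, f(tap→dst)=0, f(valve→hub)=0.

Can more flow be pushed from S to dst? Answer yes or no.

Residual path S→pump→core→hub→mux→link→tap→dst has bottleneck 3 > 0.
Pushing 3 along it raises the flow to 4, so the given flow is not maximum.

Yes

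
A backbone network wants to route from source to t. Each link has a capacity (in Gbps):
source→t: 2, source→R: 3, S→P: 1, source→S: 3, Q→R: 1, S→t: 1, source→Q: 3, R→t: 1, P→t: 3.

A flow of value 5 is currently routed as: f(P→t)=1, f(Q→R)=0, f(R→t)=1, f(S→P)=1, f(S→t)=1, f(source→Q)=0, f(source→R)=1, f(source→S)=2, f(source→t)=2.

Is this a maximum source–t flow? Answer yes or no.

Residual reachable from source: {Q, R, S, source}; t is not reachable.
Saturated cut: source→t, R→t, S→P, S→t with total capacity 5 = current flow value. Flow is maximum.

Yes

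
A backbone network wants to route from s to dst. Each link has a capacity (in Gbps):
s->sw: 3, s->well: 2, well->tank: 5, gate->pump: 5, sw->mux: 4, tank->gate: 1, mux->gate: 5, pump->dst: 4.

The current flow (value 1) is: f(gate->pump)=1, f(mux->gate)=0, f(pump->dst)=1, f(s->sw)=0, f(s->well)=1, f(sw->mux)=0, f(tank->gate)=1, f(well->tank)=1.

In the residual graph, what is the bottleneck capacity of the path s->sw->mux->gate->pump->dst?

3

Residual capacities along the path: s->sw: 3, sw->mux: 4, mux->gate: 5, gate->pump: 4, pump->dst: 3.
Minimum is 3.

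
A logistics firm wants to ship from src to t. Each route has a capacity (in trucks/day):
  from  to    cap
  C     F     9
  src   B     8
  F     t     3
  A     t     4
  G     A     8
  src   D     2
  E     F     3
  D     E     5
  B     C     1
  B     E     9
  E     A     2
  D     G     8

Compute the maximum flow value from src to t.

7

Augment src->B->C->F->t: bottleneck 1. Total 1.
Augment src->B->E->F->t: bottleneck 2. Total 3.
Augment src->B->E->A->t: bottleneck 2. Total 5.
Augment src->D->G->A->t: bottleneck 2. Total 7.
No augmenting path remains in the residual graph.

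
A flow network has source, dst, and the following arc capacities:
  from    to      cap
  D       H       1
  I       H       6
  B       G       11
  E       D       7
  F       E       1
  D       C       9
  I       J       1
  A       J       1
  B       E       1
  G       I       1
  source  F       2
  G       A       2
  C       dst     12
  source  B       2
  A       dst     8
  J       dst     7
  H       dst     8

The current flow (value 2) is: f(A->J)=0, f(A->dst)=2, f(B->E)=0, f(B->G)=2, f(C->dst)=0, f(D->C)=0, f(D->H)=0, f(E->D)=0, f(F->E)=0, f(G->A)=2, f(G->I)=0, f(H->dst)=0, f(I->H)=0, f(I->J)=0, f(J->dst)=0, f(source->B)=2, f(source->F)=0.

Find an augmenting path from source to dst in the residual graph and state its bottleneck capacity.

Residual along source->F->E->D->C->dst: source->F: 2, F->E: 1, E->D: 7, D->C: 9, C->dst: 12.
Bottleneck = min = 1.

source->F->E->D->C->dst, bottleneck 1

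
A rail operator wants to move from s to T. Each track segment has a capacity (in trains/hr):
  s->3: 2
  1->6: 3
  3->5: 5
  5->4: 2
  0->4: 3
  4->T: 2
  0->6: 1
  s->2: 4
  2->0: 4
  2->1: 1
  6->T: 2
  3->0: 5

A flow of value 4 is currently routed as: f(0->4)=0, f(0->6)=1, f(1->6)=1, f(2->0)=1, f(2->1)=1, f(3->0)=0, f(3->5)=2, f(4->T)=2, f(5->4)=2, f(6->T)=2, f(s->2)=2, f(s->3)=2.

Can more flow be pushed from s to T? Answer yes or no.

Residual reachable from s: {0, 2, 3, 4, 5, s}; T is not reachable.
Saturated cut: 2->1, 0->6, 4->T with total capacity 4 = current flow value. Flow is maximum.

No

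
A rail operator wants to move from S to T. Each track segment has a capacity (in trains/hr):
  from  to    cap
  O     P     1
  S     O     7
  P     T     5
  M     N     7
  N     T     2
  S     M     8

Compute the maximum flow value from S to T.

Augment S->O->P->T: bottleneck 1. Total 1.
Augment S->M->N->T: bottleneck 2. Total 3.
No augmenting path remains in the residual graph.

3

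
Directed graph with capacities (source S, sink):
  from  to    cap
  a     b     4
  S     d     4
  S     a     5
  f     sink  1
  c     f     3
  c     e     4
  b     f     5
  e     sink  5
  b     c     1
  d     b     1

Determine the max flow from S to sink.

Augment S→d→b→f→sink: bottleneck 1. Total 1.
Augment S→a→b→c→e→sink: bottleneck 1. Total 2.
No augmenting path remains in the residual graph.

2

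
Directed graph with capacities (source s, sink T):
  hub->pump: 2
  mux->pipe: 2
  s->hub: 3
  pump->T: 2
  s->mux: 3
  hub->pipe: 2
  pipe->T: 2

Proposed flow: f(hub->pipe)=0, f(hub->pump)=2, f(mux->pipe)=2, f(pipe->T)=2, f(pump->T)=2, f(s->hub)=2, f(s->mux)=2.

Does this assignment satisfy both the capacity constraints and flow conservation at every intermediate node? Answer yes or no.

Every edge has 0 ≤ f(e) ≤ cap(e).
At each intermediate node, inflow equals outflow.

Yes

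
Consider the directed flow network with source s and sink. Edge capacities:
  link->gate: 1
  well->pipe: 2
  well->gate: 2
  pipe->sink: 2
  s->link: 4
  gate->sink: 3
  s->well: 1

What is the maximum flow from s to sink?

Augment s->link->gate->sink: bottleneck 1. Total 1.
Augment s->well->gate->sink: bottleneck 1. Total 2.
No augmenting path remains in the residual graph.

2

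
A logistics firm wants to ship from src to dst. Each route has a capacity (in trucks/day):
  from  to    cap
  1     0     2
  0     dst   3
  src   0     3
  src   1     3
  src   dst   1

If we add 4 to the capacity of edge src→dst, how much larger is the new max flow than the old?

4

Original max flow = 4.
After raising cap(src→dst), augmenting paths through that edge carry 4 more units.
New max flow = 8. Increase = 4.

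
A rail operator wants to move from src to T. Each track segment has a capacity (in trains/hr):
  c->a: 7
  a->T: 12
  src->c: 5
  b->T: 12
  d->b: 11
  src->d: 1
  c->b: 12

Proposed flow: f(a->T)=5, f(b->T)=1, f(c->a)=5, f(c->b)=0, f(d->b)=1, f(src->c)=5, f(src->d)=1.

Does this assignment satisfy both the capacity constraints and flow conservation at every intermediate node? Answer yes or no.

Yes

Every edge has 0 ≤ f(e) ≤ cap(e).
At each intermediate node, inflow equals outflow.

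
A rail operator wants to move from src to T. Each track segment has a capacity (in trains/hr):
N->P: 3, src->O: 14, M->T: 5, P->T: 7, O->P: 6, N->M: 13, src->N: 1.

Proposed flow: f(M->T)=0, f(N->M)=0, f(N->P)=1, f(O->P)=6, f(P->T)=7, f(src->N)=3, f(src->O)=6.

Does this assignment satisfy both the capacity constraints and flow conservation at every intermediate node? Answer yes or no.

No

Capacity violated on src->N: flow 3 > capacity 1.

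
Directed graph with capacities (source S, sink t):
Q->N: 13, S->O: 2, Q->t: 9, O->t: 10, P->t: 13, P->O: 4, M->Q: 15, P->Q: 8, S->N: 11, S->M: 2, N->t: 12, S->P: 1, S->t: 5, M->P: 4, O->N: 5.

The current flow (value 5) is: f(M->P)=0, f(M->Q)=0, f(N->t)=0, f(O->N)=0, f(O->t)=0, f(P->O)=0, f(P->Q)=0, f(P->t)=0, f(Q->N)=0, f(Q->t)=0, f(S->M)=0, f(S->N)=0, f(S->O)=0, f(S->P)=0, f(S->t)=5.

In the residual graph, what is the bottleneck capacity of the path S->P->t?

1

Residual capacities along the path: S->P: 1, P->t: 13.
Minimum is 1.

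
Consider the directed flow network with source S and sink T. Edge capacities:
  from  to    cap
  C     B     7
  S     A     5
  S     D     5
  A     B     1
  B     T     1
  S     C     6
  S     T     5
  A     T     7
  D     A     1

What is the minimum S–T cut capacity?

Max flow = 12 (via 4 augmenting paths).
In the residual at optimum, the set reachable from S is {B, C, D, S}.
Cut edges: S→A (cap 5), S→T (cap 5), D→A (cap 1), B→T (cap 1). Sum = 12.

12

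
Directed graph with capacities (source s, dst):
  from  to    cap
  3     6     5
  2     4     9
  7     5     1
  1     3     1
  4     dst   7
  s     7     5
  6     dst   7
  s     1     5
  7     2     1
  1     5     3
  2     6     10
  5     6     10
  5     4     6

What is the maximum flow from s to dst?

Augment s->1->5->4->dst: bottleneck 3. Total 3.
Augment s->1->3->6->dst: bottleneck 1. Total 4.
Augment s->7->2->6->dst: bottleneck 1. Total 5.
Augment s->7->5->4->dst: bottleneck 1. Total 6.
No augmenting path remains in the residual graph.

6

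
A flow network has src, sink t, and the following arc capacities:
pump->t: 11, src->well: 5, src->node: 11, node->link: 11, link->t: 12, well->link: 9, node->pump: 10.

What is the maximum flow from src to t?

Augment src->node->pump->t: bottleneck 10. Total 10.
Augment src->node->link->t: bottleneck 1. Total 11.
Augment src->well->link->t: bottleneck 5. Total 16.
No augmenting path remains in the residual graph.

16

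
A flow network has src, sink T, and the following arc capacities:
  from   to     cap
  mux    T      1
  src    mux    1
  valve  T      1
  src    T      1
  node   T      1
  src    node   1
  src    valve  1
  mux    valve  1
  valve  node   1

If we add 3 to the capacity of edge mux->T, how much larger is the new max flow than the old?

0

Original max flow = 4.
Edge mux->T does not cross the min cut (source side {src}), so extra capacity there cannot help.
New max flow = 4. Increase = 0.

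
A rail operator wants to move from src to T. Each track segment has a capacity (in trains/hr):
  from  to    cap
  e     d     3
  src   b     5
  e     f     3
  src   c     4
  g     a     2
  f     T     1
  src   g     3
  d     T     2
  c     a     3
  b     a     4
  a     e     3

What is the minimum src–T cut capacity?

Max flow = 3 (via 2 augmenting paths).
In the residual at optimum, the set reachable from src is {a, b, c, g, src}.
Cut edges: a->e (cap 3). Sum = 3.

3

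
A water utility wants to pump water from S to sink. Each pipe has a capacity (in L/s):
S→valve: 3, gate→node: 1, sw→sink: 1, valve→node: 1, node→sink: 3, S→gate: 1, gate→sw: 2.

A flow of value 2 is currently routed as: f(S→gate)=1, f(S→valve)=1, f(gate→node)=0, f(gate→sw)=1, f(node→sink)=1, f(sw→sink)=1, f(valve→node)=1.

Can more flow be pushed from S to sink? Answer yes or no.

Residual reachable from S: {S, valve}; sink is not reachable.
Saturated cut: S→gate, valve→node with total capacity 2 = current flow value. Flow is maximum.

No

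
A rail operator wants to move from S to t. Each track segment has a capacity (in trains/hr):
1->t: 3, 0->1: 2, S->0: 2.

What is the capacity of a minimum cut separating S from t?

Max flow = 2 (via 1 augmenting path).
In the residual at optimum, the set reachable from S is {S}.
Cut edges: S->0 (cap 2). Sum = 2.

2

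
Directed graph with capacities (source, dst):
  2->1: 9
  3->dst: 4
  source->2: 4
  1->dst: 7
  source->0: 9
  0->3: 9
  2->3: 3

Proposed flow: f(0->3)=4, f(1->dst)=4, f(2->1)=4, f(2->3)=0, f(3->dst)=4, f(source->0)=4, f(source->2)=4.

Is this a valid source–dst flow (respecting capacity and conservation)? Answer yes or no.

Yes

Every edge has 0 ≤ f(e) ≤ cap(e).
At each intermediate node, inflow equals outflow.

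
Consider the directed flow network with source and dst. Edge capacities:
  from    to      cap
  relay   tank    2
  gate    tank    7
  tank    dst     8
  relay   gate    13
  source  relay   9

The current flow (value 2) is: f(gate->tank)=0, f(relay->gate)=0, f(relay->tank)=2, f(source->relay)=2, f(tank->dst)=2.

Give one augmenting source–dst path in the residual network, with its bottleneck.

Residual along source->relay->gate->tank->dst: source->relay: 7, relay->gate: 13, gate->tank: 7, tank->dst: 6.
Bottleneck = min = 6.

source->relay->gate->tank->dst, bottleneck 6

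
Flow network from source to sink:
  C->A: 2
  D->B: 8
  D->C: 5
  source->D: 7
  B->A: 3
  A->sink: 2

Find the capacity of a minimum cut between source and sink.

2

Max flow = 2 (via 1 augmenting path).
In the residual at optimum, the set reachable from source is {A, B, C, D, source}.
Cut edges: A->sink (cap 2). Sum = 2.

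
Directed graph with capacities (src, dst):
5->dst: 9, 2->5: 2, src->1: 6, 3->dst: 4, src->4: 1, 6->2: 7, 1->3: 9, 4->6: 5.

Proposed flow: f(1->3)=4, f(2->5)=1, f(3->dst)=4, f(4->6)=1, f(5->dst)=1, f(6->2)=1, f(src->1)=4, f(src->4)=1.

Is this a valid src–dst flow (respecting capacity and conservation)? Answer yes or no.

Every edge has 0 ≤ f(e) ≤ cap(e).
At each intermediate node, inflow equals outflow.

Yes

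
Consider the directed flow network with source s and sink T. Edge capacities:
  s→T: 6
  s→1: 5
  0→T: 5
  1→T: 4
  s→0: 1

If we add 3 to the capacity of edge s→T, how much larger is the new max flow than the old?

Original max flow = 11.
After raising cap(s→T), augmenting paths through that edge carry 3 more units.
New max flow = 14. Increase = 3.

3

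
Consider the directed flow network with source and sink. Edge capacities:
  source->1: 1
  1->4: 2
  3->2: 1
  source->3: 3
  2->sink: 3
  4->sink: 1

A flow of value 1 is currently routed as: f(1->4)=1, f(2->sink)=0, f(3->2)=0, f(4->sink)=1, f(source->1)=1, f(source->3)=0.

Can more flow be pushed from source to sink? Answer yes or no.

Yes

Residual path source->3->2->sink has bottleneck 1 > 0.
Pushing 1 along it raises the flow to 2, so the given flow is not maximum.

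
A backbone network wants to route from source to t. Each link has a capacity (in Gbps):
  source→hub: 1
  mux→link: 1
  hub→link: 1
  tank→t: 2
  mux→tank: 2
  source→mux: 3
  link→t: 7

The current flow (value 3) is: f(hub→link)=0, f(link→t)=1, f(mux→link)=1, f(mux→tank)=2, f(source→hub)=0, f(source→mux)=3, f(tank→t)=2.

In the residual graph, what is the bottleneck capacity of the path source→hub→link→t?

Residual capacities along the path: source→hub: 1, hub→link: 1, link→t: 6.
Minimum is 1.

1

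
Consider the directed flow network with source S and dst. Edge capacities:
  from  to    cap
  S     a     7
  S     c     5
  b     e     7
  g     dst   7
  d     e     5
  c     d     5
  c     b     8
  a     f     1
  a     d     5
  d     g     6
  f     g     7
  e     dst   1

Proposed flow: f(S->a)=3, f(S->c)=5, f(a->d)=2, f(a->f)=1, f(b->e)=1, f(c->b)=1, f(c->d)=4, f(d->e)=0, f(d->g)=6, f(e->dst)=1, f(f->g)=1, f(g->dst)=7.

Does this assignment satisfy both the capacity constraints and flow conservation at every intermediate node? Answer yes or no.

Yes

Every edge has 0 ≤ f(e) ≤ cap(e).
At each intermediate node, inflow equals outflow.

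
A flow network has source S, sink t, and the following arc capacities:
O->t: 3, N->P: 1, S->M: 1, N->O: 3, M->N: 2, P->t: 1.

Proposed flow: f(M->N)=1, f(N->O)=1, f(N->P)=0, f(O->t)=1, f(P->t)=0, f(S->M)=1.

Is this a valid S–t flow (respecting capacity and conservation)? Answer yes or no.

Every edge has 0 ≤ f(e) ≤ cap(e).
At each intermediate node, inflow equals outflow.

Yes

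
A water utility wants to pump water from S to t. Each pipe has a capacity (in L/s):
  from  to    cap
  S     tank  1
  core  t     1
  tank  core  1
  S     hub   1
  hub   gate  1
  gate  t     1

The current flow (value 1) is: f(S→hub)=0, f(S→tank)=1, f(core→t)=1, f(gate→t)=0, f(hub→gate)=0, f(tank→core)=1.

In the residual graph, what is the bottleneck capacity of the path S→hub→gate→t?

Residual capacities along the path: S→hub: 1, hub→gate: 1, gate→t: 1.
Minimum is 1.

1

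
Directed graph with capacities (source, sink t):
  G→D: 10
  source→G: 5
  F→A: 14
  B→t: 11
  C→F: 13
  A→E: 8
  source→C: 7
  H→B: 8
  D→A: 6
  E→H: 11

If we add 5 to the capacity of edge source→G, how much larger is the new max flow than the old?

0

Original max flow = 8.
Edge source→G does not cross the min cut (source side {A, C, D, F, G, source}), so extra capacity there cannot help.
New max flow = 8. Increase = 0.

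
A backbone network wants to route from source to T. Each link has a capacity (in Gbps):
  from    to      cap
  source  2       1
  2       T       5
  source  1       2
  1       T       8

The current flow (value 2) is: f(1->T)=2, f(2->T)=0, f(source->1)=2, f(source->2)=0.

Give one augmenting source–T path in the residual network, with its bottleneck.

Residual along source->2->T: source->2: 1, 2->T: 5.
Bottleneck = min = 1.

source->2->T, bottleneck 1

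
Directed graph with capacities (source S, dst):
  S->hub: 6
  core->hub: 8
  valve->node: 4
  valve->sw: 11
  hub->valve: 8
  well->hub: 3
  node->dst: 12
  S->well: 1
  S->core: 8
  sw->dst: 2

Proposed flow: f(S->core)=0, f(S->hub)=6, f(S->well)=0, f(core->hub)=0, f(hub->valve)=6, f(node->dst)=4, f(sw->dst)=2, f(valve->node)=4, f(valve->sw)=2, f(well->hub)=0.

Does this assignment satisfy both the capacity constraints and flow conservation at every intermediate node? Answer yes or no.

Yes

Every edge has 0 ≤ f(e) ≤ cap(e).
At each intermediate node, inflow equals outflow.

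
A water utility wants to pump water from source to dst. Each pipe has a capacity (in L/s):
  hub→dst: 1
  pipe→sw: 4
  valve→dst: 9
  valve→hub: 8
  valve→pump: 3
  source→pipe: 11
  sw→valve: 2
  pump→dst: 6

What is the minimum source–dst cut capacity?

2

Max flow = 2 (via 1 augmenting path).
In the residual at optimum, the set reachable from source is {pipe, source, sw}.
Cut edges: sw→valve (cap 2). Sum = 2.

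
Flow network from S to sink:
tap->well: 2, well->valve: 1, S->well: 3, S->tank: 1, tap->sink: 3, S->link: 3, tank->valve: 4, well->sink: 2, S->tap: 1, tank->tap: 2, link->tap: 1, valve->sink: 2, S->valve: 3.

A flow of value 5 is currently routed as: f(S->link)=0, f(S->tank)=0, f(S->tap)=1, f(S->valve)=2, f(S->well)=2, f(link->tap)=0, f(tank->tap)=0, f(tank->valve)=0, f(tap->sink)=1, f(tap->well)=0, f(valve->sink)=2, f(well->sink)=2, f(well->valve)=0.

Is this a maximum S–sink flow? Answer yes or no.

Residual path S->tank->tap->sink has bottleneck 1 > 0.
Pushing 1 along it raises the flow to 6, so the given flow is not maximum.

No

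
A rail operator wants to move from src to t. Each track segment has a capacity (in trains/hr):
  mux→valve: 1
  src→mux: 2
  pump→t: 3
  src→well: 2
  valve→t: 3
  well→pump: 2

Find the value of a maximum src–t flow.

Augment src→mux→valve→t: bottleneck 1. Total 1.
Augment src→well→pump→t: bottleneck 2. Total 3.
No augmenting path remains in the residual graph.

3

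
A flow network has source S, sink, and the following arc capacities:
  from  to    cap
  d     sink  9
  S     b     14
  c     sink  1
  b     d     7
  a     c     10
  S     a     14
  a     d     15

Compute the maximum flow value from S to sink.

Augment S->a->c->sink: bottleneck 1. Total 1.
Augment S->a->d->sink: bottleneck 9. Total 10.
No augmenting path remains in the residual graph.

10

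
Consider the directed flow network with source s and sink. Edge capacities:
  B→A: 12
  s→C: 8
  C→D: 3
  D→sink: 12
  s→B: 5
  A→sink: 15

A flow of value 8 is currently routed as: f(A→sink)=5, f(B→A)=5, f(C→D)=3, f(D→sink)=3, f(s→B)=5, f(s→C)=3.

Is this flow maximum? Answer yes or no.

Yes

Residual reachable from s: {C, s}; sink is not reachable.
Saturated cut: C→D, s→B with total capacity 8 = current flow value. Flow is maximum.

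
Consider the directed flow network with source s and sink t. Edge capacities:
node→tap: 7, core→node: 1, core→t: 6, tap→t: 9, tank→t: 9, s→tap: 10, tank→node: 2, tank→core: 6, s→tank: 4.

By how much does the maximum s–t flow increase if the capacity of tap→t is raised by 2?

1

Original max flow = 13.
After raising cap(tap→t), augmenting paths through that edge carry 1 more unit.
New max flow = 14. Increase = 1.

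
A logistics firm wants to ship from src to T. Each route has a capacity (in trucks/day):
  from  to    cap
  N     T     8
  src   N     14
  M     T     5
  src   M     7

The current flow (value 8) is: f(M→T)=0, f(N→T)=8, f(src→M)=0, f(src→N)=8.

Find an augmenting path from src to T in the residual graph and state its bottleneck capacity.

src→M→T, bottleneck 5

Residual along src→M→T: src→M: 7, M→T: 5.
Bottleneck = min = 5.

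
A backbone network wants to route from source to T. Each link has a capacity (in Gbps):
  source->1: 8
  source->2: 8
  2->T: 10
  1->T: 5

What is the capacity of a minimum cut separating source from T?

Max flow = 13 (via 2 augmenting paths).
In the residual at optimum, the set reachable from source is {1, source}.
Cut edges: source->2 (cap 8), 1->T (cap 5). Sum = 13.

13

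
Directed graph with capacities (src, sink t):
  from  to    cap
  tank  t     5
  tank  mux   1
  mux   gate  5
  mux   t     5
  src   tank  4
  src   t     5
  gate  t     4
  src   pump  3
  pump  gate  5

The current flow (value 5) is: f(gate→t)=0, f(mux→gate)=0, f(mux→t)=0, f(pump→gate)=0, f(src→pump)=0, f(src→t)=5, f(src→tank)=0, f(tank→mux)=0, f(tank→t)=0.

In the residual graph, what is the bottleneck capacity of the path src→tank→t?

Residual capacities along the path: src→tank: 4, tank→t: 5.
Minimum is 4.

4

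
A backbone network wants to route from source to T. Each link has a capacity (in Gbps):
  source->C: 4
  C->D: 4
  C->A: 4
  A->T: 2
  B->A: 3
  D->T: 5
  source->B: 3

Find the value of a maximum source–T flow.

6

Augment source->C->D->T: bottleneck 4. Total 4.
Augment source->B->A->T: bottleneck 2. Total 6.
No augmenting path remains in the residual graph.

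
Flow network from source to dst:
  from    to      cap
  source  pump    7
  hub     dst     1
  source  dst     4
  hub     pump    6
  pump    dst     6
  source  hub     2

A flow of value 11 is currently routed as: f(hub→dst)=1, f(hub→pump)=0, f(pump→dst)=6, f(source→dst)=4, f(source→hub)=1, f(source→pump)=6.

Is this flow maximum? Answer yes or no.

Yes

Residual reachable from source: {hub, pump, source}; dst is not reachable.
Saturated cut: source→dst, hub→dst, pump→dst with total capacity 11 = current flow value. Flow is maximum.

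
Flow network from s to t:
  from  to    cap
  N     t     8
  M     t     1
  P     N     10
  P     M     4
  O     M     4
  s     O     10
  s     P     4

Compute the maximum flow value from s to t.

5

Augment s->P->N->t: bottleneck 4. Total 4.
Augment s->O->M->t: bottleneck 1. Total 5.
No augmenting path remains in the residual graph.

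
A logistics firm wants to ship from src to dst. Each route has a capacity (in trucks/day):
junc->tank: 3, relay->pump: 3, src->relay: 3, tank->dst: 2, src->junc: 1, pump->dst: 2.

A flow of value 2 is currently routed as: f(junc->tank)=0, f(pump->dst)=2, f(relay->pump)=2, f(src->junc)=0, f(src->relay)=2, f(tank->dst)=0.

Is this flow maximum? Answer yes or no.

Residual path src->junc->tank->dst has bottleneck 1 > 0.
Pushing 1 along it raises the flow to 3, so the given flow is not maximum.

No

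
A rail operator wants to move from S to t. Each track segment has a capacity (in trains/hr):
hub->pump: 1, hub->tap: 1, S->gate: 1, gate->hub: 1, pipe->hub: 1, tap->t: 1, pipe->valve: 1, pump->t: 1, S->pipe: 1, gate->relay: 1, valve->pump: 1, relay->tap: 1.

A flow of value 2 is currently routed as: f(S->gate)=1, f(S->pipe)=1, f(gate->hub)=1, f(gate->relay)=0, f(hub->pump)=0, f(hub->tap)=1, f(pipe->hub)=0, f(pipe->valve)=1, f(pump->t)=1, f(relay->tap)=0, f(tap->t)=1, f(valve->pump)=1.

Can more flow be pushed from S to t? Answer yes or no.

Residual reachable from S: {S}; t is not reachable.
Saturated cut: S->pipe, S->gate with total capacity 2 = current flow value. Flow is maximum.

No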